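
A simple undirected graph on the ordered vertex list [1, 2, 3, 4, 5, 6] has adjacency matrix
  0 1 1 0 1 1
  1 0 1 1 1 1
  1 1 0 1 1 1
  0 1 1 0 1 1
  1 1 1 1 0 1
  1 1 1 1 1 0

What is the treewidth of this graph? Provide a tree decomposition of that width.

Treewidth 4.
One such decomposition:
Bags: B1 = {1, 2, 3, 5, 6}  B2 = {2, 3, 4, 5, 6}
Tree: B1–B2

Every bag has size at most 5, so the width is 5 − 1 = 4 and tw(G) ≤ 4. For the lower bound, the 5 vertices {1, 2, 3, 5, 6} are pairwise adjacent, and any tree decomposition puts a clique entirely inside one bag — forcing width ≥ 4. Therefore the treewidth is 4.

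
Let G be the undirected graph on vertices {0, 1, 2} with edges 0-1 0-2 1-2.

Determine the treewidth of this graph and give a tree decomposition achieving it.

A single bag containing all 3 vertices is trivially a valid decomposition of width 2. On the other hand G contains the 3-clique {0, 1, 2}. A clique must lie in a single bag of any decomposition, so no decomposition can have width below 2. Therefore the treewidth is 2.

Treewidth 2.
One such decomposition:
Bags: B1 = {0, 1, 2}
Tree: (single bag)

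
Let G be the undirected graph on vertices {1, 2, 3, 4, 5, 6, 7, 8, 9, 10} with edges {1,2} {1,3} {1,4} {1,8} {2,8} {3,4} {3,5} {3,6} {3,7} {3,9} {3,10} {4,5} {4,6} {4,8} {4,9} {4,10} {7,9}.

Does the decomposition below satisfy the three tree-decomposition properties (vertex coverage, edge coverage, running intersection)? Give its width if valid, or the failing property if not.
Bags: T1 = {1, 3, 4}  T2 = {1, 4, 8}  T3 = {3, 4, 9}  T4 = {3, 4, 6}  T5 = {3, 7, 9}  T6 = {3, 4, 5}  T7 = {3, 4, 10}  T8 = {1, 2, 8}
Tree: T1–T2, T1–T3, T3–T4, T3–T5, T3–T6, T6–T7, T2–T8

Yes; width 2.

Checking the three conditions: (i) the bags cover all of {1, 2, 3, 4, 5, 6, 7, 8, 9, 10}; (ii) for each edge, some bag contains both endpoints; (iii) the bags containing any fixed vertex form a subtree. All hold, so the decomposition is valid with width 3 − 1 = 2.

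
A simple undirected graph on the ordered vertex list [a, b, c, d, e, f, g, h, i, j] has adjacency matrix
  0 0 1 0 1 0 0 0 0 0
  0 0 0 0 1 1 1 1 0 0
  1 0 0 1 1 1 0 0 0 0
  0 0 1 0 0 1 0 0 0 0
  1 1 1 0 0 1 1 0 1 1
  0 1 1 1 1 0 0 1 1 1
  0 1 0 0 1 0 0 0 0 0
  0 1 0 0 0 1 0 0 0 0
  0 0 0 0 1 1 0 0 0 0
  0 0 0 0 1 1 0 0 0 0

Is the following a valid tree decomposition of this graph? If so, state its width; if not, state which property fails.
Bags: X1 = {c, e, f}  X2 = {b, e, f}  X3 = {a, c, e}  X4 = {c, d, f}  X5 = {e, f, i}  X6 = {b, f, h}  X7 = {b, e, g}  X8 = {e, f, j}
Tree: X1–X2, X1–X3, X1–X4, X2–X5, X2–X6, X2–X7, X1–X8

Vertex coverage: the bags together contain {a, b, c, d, e, f, g, h, i, j}, the full vertex set. Edge coverage: each edge of G has both endpoints in at least one bag. Running intersection: for every vertex, the bags containing it form a connected subtree. All three properties hold, so this is a valid tree decomposition of width max|bag| − 1 = 2, and hence tw(G) ≤ 2.

Yes; width 2.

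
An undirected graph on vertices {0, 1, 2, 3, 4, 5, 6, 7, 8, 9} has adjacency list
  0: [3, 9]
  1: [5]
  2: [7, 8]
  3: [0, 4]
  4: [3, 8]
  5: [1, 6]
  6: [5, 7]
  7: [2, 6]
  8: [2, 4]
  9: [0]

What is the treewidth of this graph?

1

A width-1 tree decomposition is:
Bags: B1 = {0, 9}  B2 = {0, 3}  B3 = {3, 4}  B4 = {4, 8}  B5 = {2, 8}  B6 = {2, 7}  B7 = {6, 7}  B8 = {5, 6}  B9 = {1, 5}
Tree: B1–B2, B2–B3, B3–B4, B4–B5, B5–B6, B6–B7, B7–B8, B8–B9
Each bag holds 2 vertices, so the decomposition has width 1, which upper-bounds the treewidth. Any graph with an edge has treewidth ≥ 1, and G has the edge 9–0. Hence tw(G) = 1 exactly.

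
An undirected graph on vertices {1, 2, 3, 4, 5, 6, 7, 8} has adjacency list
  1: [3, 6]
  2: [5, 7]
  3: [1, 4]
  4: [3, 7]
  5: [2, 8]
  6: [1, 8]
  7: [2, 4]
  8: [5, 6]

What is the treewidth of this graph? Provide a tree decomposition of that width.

Treewidth 2.
Bags: B1 = {2, 5, 8}  B2 = {2, 7, 8}  B3 = {4, 7, 8}  B4 = {3, 4, 8}  B5 = {1, 3, 8}  B6 = {1, 6, 8}
Tree: B1–B2, B2–B3, B3–B4, B4–B5, B5–B6

The largest bag has 3 vertices, giving width 2; this decomposition certifies tw(G) ≤ 2. For the lower bound, G contains the cycle 8–5–2–7–4–3–1–6–8, so G is not a forest; only forests have treewidth ≤ 1, hence tw(G) ≥ 2. The upper and lower bounds meet at 2, so that is the treewidth.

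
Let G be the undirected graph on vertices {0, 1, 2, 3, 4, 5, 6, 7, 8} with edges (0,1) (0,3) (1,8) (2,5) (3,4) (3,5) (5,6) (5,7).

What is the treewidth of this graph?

A width-1 tree decomposition is:
Bags: B1 = {5, 7}  B2 = {3, 5}  B3 = {0, 3}  B4 = {3, 4}  B5 = {0, 1}  B6 = {2, 5}  B7 = {5, 6}  B8 = {1, 8}
Tree: B1–B2, B2–B3, B2–B4, B3–B5, B1–B6, B1–B7, B5–B8
Each bag holds 2 vertices, so the decomposition has width 1, which upper-bounds the treewidth. Any graph with an edge has treewidth ≥ 1, and G has the edge 5–7. Combining the bounds, tw(G) = 1.

1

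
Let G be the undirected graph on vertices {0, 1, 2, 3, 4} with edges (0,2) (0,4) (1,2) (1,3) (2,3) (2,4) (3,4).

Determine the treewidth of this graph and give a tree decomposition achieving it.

Treewidth 2.
One such decomposition:
Bags: B1 = {1, 2, 3}  B2 = {2, 3, 4}  B3 = {0, 2, 4}
Tree: B1–B2, B2–B3

Each bag holds 3 vertices, so the decomposition has width 2, which upper-bounds the treewidth. On the other hand G contains the 3-clique {0, 2, 4}. A clique must lie in a single bag of any decomposition, so no decomposition can have width below 2. Combining the bounds, tw(G) = 2.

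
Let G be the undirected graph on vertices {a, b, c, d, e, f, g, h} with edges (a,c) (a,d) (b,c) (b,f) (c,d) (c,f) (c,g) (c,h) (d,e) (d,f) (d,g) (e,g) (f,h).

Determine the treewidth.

2

A width-2 tree decomposition is:
Bags: B1 = {c, f, h}  B2 = {c, d, f}  B3 = {b, c, f}  B4 = {a, c, d}  B5 = {c, d, g}  B6 = {d, e, g}
Tree: B1–B2, B1–B3, B2–B4, B2–B5, B5–B6
The largest bag has 3 vertices, giving width 2; this decomposition certifies tw(G) ≤ 2. On the other hand G contains the 3-clique {d, e, g}. A clique must lie in a single bag of any decomposition, so no decomposition can have width below 2. Hence tw(G) = 2 exactly.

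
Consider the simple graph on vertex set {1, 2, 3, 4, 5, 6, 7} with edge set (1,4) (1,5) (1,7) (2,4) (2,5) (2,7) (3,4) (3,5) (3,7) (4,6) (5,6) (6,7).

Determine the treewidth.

A width-3 tree decomposition is:
Bags: B1 = {3, 4, 5, 7}  B2 = {1, 4, 5, 7}  B3 = {4, 5, 6, 7}  B4 = {2, 4, 5, 7}
Tree: B1–B2, B2–B3, B3–B4
Each bag holds 4 vertices, so the decomposition has width 3, which upper-bounds the treewidth. For the lower bound: the 4 vertex sets {3,7}, {1,5}, {4}, {6} are disjoint, each induces a connected subgraph, and every pair is joined by at least one edge of G. Contracting each set to a single vertex therefore yields K_{4} as a minor, and since treewidth is minor-monotone, tw(G) ≥ tw(K_{4}) = 3. Therefore the treewidth is 3.

3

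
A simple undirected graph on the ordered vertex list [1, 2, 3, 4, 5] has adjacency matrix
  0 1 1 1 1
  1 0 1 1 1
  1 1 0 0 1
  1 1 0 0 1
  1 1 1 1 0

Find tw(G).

3

A width-3 tree decomposition is:
Bags: B1 = {1, 2, 4, 5}  B2 = {1, 2, 3, 5}
Tree: B1–B2
Each bag holds 4 vertices, so the decomposition has width 3, which upper-bounds the treewidth. On the other hand G contains the 4-clique {1, 2, 3, 5}. A clique must lie in a single bag of any decomposition, so no decomposition can have width below 3. Hence tw(G) = 3 exactly.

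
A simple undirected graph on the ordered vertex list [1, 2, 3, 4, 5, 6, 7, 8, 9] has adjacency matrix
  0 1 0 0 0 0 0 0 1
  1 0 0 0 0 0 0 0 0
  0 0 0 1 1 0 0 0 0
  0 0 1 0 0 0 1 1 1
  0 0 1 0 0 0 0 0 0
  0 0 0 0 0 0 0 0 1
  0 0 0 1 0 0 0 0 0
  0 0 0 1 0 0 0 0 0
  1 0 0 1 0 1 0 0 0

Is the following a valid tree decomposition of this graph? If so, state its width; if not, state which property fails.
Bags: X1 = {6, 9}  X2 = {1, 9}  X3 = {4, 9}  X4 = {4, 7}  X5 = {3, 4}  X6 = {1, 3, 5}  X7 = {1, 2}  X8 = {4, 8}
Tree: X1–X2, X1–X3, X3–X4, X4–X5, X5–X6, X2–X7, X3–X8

A tree decomposition must satisfy three properties: every vertex lies in some bag; for every edge, both endpoints lie together in some bag; and for every vertex, the bags containing it form a connected subtree. Here bags containing vertex 1 are not connected in the tree, so the decomposition is invalid.

No — bags containing vertex 1 are not connected in the tree.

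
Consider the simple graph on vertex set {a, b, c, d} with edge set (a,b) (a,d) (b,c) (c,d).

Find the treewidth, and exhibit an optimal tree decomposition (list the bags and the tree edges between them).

Treewidth 2.
One optimal decomposition is:
Bags: B1 = {a, c, d}  B2 = {a, b, c}
Tree: B1–B2

Each bag holds 3 vertices, so the decomposition has width 2, which upper-bounds the treewidth. Since a–d–c–b–a is a cycle in G, G is not acyclic. Forests are exactly the graphs of treewidth ≤ 1, so tw(G) ≥ 2. Therefore the treewidth is 2.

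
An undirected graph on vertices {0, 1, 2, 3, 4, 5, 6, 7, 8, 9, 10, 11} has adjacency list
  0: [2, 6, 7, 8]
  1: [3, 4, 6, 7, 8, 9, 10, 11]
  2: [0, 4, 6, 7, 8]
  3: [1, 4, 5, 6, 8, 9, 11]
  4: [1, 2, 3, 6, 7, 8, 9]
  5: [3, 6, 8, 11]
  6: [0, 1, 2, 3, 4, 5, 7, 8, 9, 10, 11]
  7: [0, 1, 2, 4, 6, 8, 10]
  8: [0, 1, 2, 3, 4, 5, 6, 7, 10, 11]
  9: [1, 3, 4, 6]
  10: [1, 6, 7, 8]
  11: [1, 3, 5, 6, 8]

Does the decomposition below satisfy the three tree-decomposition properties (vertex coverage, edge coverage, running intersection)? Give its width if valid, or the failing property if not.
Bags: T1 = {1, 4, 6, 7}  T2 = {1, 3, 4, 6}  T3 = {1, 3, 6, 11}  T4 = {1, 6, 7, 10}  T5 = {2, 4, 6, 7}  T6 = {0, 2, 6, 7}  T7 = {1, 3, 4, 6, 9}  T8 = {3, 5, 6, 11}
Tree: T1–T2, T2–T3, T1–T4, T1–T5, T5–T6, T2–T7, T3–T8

No — vertex 8 appears in no bag.

A tree decomposition must satisfy three properties: every vertex lies in some bag; for every edge, both endpoints lie together in some bag; and for every vertex, the bags containing it form a connected subtree. Here vertex 8 appears in no bag, so the decomposition is invalid.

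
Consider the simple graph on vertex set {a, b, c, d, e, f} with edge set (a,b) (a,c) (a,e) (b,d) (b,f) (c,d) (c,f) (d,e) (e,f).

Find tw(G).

3

A width-3 tree decomposition is:
Bags: B1 = {b, c, d, e}  B2 = {a, b, c, e}  B3 = {b, c, e, f}
Tree: B1–B2, B2–B3
Every bag has size at most 4, so the width is 4 − 1 = 3 and tw(G) ≤ 3. For the lower bound: the 4 vertex sets {b,d}, {a,e}, {c}, {f} are disjoint, each induces a connected subgraph, and every pair is joined by at least one edge of G. Contracting each set to a single vertex therefore yields K_{4} as a minor, and since treewidth is minor-monotone, tw(G) ≥ tw(K_{4}) = 3. Hence tw(G) = 3 exactly.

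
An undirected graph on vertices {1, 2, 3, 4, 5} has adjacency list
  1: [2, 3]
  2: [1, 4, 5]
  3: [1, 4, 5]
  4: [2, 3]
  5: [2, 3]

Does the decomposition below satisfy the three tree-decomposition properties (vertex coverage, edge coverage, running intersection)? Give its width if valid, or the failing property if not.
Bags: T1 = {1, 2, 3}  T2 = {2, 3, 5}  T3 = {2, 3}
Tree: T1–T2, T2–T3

No — vertex 4 appears in no bag.

A tree decomposition must satisfy three properties: every vertex lies in some bag; for every edge, both endpoints lie together in some bag; and for every vertex, the bags containing it form a connected subtree. Here vertex 4 appears in no bag, so the decomposition is invalid.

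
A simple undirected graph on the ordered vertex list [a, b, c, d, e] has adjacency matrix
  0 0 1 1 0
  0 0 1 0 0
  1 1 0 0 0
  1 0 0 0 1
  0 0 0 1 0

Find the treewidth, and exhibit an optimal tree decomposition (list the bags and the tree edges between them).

Treewidth 1.
One optimal decomposition is:
Bags: B1 = {b, c}  B2 = {a, c}  B3 = {a, d}  B4 = {d, e}
Tree: B1–B2, B2–B3, B3–B4

The largest bag has 2 vertices, giving width 1; this decomposition certifies tw(G) ≤ 1. Since G has at least one edge (e.g. b–c), it is not an edgeless graph, so tw(G) ≥ 1. Hence tw(G) = 1 exactly.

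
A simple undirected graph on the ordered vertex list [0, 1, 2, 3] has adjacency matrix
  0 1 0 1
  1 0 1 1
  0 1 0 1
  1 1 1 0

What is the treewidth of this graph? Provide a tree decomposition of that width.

Every bag has size at most 3, so the width is 3 − 1 = 2 and tw(G) ≤ 2. For the lower bound, the 3 vertices {0, 1, 3} are pairwise adjacent, and any tree decomposition puts a clique entirely inside one bag — forcing width ≥ 2. Hence tw(G) = 2 exactly.

Treewidth 2.
One such decomposition:
Bags: B1 = {0, 1, 3}  B2 = {1, 2, 3}
Tree: B1–B2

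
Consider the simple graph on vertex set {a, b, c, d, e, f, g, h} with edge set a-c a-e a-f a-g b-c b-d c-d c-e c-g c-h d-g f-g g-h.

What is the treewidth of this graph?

A width-2 tree decomposition is:
Bags: B1 = {a, c, g}  B2 = {c, g, h}  B3 = {a, c, e}  B4 = {a, f, g}  B5 = {c, d, g}  B6 = {b, c, d}
Tree: B1–B2, B1–B3, B1–B4, B1–B5, B5–B6
The largest bag has 3 vertices, giving width 2; this decomposition certifies tw(G) ≤ 2. On the other hand G contains the 3-clique {c, d, g}. A clique must lie in a single bag of any decomposition, so no decomposition can have width below 2. Combining the bounds, tw(G) = 2.

2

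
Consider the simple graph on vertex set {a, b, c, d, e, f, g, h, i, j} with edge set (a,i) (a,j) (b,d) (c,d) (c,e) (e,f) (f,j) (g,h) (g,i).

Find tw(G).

A width-1 tree decomposition is:
Bags: B1 = {b, d}  B2 = {c, d}  B3 = {c, e}  B4 = {e, f}  B5 = {f, j}  B6 = {a, j}  B7 = {a, i}  B8 = {g, i}  B9 = {g, h}
Tree: B1–B2, B2–B3, B3–B4, B4–B5, B5–B6, B6–B7, B7–B8, B8–B9
Each bag holds 2 vertices, so the decomposition has width 1, which upper-bounds the treewidth. Since G has at least one edge (e.g. b–d), it is not an edgeless graph, so tw(G) ≥ 1. Hence tw(G) = 1 exactly.

1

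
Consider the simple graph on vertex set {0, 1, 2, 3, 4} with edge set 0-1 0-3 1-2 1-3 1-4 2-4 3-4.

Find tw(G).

2

A width-2 tree decomposition is:
Bags: B1 = {0, 1, 3}  B2 = {1, 3, 4}  B3 = {1, 2, 4}
Tree: B1–B2, B2–B3
Every bag has size at most 3, so the width is 3 − 1 = 2 and tw(G) ≤ 2. For the lower bound, the 3 vertices {1, 2, 4} are pairwise adjacent, and any tree decomposition puts a clique entirely inside one bag — forcing width ≥ 2. Therefore the treewidth is 2.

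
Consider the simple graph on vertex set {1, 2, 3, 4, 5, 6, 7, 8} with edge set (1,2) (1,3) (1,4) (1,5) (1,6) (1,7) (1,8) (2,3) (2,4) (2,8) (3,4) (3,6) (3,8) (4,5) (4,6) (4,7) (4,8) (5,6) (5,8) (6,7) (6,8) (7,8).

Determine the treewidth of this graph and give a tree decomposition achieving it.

The largest bag has 5 vertices, giving width 4; this decomposition certifies tw(G) ≤ 4. Conversely, {1, 2, 3, 4, 8} is a clique of size 5, and the vertices of any clique must share a bag in every tree decomposition; so some bag has ≥ 5 vertices and tw(G) ≥ 4. The upper and lower bounds meet at 4, so that is the treewidth.

Treewidth 4.
One such decomposition:
Bags: B1 = {1, 3, 4, 6, 8}  B2 = {1, 4, 5, 6, 8}  B3 = {1, 2, 3, 4, 8}  B4 = {1, 4, 6, 7, 8}
Tree: B1–B2, B1–B3, B2–B4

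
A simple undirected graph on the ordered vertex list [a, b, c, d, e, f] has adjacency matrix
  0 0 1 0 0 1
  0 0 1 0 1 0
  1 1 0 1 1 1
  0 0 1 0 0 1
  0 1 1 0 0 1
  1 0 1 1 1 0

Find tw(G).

2

A width-2 tree decomposition is:
Bags: B1 = {c, e, f}  B2 = {b, c, e}  B3 = {a, c, f}  B4 = {c, d, f}
Tree: B1–B2, B1–B3, B1–B4
Each bag holds 3 vertices, so the decomposition has width 2, which upper-bounds the treewidth. For the lower bound, the 3 vertices {c, d, f} are pairwise adjacent, and any tree decomposition puts a clique entirely inside one bag — forcing width ≥ 2. Therefore the treewidth is 2.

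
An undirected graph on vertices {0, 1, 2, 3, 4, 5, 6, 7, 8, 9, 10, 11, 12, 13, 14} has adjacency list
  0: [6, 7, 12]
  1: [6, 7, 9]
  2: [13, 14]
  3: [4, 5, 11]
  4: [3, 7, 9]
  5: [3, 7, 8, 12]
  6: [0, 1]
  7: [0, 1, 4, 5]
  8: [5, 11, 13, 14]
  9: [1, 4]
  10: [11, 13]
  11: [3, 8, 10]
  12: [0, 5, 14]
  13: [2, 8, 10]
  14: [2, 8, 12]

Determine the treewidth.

3

A width-3 tree decomposition is:
Bags: B1 = {2, 10, 13, 14}  B2 = {8, 10, 13, 14}  B3 = {8, 10, 11, 14}  B4 = {8, 11, 12, 14}  B5 = {5, 8, 11, 12}  B6 = {3, 5, 11, 12}  B7 = {0, 3, 5, 12}  B8 = {0, 3, 5, 7}  B9 = {0, 3, 4, 7}  B10 = {0, 4, 6, 7}  B11 = {1, 4, 6, 7}  B12 = {1, 4, 6, 9}
Tree: B1–B2, B2–B3, B3–B4, B4–B5, B5–B6, B6–B7, B7–B8, B8–B9, B9–B10, B10–B11, B11–B12
The largest bag has 4 vertices, giving width 3; this decomposition certifies tw(G) ≤ 3. For the lower bound: the 4 vertex sets {2,10,13}, {14}, {8}, {3,5,11,12} are disjoint, each induces a connected subgraph, and every pair is joined by at least one edge of G. Contracting each set to a single vertex therefore yields K_{4} as a minor, and since treewidth is minor-monotone, tw(G) ≥ tw(K_{4}) = 3. Hence tw(G) = 3 exactly.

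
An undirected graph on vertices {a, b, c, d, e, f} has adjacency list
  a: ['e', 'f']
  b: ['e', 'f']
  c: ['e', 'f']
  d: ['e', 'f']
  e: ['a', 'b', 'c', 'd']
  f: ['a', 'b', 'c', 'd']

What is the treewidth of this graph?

2

A width-2 tree decomposition is:
Bags: B1 = {a, e, f}  B2 = {b, e, f}  B3 = {d, e, f}  B4 = {c, e, f}
Tree: B1–B2, B2–B3, B3–B4
Every bag has size at most 3, so the width is 3 − 1 = 2 and tw(G) ≤ 2. The edges e–a–f–b–e form a cycle, so G is not a tree and its treewidth is at least 2. Combining the bounds, tw(G) = 2.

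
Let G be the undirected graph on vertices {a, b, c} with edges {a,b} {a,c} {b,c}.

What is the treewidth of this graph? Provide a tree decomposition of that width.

With just one bag of size 3, the width is 3 − 1 = 2, so tw(G) ≤ 2. On the other hand G contains the 3-clique {a, b, c}. A clique must lie in a single bag of any decomposition, so no decomposition can have width below 2. The upper and lower bounds meet at 2, so that is the treewidth.

Treewidth 2.
One such decomposition:
Bags: B1 = {a, b, c}
Tree: (single bag)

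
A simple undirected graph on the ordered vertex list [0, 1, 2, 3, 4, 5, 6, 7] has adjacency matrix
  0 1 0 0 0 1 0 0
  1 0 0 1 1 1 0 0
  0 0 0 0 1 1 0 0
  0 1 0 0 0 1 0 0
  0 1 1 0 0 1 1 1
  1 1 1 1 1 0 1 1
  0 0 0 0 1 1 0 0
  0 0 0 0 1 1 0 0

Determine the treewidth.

A width-2 tree decomposition is:
Bags: B1 = {4, 5, 6}  B2 = {2, 4, 5}  B3 = {1, 4, 5}  B4 = {1, 3, 5}  B5 = {0, 1, 5}  B6 = {4, 5, 7}
Tree: B1–B2, B2–B3, B3–B4, B3–B5, B1–B6
Each bag holds 3 vertices, so the decomposition has width 2, which upper-bounds the treewidth. On the other hand G contains the 3-clique {0, 1, 5}. A clique must lie in a single bag of any decomposition, so no decomposition can have width below 2. Hence tw(G) = 2 exactly.

2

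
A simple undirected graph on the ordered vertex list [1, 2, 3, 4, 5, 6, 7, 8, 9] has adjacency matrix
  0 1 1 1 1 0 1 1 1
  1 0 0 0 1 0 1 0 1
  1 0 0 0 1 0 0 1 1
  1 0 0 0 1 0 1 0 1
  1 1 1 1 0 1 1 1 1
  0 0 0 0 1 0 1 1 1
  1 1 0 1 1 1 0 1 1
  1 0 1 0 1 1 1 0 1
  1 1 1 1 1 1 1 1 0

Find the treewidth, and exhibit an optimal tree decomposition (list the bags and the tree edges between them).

Treewidth 4.
Bags: B1 = {1, 5, 7, 8, 9}  B2 = {1, 3, 5, 8, 9}  B3 = {5, 6, 7, 8, 9}  B4 = {1, 2, 5, 7, 9}  B5 = {1, 4, 5, 7, 9}
Tree: B1–B2, B1–B3, B1–B4, B4–B5

Every bag has size at most 5, so the width is 5 − 1 = 4 and tw(G) ≤ 4. On the other hand G contains the 5-clique {1, 3, 5, 8, 9}. A clique must lie in a single bag of any decomposition, so no decomposition can have width below 4. Hence tw(G) = 4 exactly.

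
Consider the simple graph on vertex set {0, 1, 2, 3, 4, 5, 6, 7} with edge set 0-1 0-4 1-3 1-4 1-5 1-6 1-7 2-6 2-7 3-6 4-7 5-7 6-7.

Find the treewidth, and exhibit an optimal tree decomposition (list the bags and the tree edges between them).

Treewidth 2.
Bags: B1 = {2, 6, 7}  B2 = {1, 6, 7}  B3 = {1, 3, 6}  B4 = {1, 5, 7}  B5 = {1, 4, 7}  B6 = {0, 1, 4}
Tree: B1–B2, B2–B3, B2–B4, B4–B5, B5–B6

Every bag has size at most 3, so the width is 3 − 1 = 2 and tw(G) ≤ 2. On the other hand G contains the 3-clique {0, 1, 4}. A clique must lie in a single bag of any decomposition, so no decomposition can have width below 2. Combining the bounds, tw(G) = 2.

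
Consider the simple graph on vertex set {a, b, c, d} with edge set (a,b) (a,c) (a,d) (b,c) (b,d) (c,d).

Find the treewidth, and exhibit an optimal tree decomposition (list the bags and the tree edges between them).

With just one bag of size 4, the width is 4 − 1 = 3, so tw(G) ≤ 3. On the other hand G contains the 4-clique {a, b, c, d}. A clique must lie in a single bag of any decomposition, so no decomposition can have width below 3. Hence tw(G) = 3 exactly.

Treewidth 3.
One such decomposition:
Bags: B1 = {a, b, c, d}
Tree: (single bag)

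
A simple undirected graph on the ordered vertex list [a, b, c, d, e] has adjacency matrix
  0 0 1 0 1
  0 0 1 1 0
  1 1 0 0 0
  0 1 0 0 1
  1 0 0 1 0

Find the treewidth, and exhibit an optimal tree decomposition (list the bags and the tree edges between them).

The largest bag has 3 vertices, giving width 2; this decomposition certifies tw(G) ≤ 2. The edges d–e–a–c–b–d form a cycle, so G is not a tree and its treewidth is at least 2. Therefore the treewidth is 2.

Treewidth 2.
Bags: B1 = {a, d, e}  B2 = {a, c, d}  B3 = {b, c, d}
Tree: B1–B2, B2–B3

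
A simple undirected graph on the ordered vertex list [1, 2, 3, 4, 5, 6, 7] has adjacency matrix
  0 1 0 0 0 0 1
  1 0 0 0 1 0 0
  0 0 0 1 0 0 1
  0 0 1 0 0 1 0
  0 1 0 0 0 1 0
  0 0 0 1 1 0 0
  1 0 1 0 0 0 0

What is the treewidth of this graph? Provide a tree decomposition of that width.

Every bag has size at most 3, so the width is 3 − 1 = 2 and tw(G) ≤ 2. Since 6–4–3–7–1–2–5–6 is a cycle in G, G is not acyclic. Forests are exactly the graphs of treewidth ≤ 1, so tw(G) ≥ 2. Combining the bounds, tw(G) = 2.

Treewidth 2.
One optimal decomposition is:
Bags: B1 = {3, 4, 6}  B2 = {3, 6, 7}  B3 = {1, 6, 7}  B4 = {1, 2, 6}  B5 = {2, 5, 6}
Tree: B1–B2, B2–B3, B3–B4, B4–B5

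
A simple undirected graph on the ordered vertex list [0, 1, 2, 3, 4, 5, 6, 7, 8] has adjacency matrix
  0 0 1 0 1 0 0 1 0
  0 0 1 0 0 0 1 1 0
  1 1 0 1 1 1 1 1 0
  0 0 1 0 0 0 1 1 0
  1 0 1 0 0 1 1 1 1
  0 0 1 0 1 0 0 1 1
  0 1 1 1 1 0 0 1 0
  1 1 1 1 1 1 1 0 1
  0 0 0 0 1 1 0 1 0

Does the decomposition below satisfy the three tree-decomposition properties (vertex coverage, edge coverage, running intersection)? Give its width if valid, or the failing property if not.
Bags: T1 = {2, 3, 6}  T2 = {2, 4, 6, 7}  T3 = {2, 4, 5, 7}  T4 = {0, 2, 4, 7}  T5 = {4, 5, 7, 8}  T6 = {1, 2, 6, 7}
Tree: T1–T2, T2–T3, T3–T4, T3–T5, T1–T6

A tree decomposition must satisfy three properties: every vertex lies in some bag; for every edge, both endpoints lie together in some bag; and for every vertex, the bags containing it form a connected subtree. Here edge (7,3) lies in no bag, so the decomposition is invalid.

No — edge (7,3) lies in no bag.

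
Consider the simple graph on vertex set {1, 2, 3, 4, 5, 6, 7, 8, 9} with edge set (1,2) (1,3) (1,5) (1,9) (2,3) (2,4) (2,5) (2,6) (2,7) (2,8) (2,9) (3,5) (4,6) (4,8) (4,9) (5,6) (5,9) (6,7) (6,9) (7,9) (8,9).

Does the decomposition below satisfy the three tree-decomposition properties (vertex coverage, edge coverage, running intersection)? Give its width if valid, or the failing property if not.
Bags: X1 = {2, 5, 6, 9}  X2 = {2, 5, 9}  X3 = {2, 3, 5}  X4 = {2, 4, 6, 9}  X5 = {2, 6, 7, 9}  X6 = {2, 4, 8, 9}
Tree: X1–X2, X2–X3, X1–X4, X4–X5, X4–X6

A tree decomposition must satisfy three properties: every vertex lies in some bag; for every edge, both endpoints lie together in some bag; and for every vertex, the bags containing it form a connected subtree. Here vertex 1 appears in no bag, so the decomposition is invalid.

No — vertex 1 appears in no bag.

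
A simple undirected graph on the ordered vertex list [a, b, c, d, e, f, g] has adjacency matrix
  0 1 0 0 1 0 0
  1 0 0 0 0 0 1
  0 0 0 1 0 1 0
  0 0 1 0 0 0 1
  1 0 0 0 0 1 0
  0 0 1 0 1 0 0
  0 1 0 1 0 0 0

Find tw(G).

A width-2 tree decomposition is:
Bags: B1 = {a, b, e}  B2 = {b, e, f}  B3 = {b, c, f}  B4 = {b, c, d}  B5 = {b, d, g}
Tree: B1–B2, B2–B3, B3–B4, B4–B5
Each bag holds 3 vertices, so the decomposition has width 2, which upper-bounds the treewidth. For the lower bound, G contains the cycle b–a–e–f–c–d–g–b, so G is not a forest; only forests have treewidth ≤ 1, hence tw(G) ≥ 2. Therefore the treewidth is 2.

2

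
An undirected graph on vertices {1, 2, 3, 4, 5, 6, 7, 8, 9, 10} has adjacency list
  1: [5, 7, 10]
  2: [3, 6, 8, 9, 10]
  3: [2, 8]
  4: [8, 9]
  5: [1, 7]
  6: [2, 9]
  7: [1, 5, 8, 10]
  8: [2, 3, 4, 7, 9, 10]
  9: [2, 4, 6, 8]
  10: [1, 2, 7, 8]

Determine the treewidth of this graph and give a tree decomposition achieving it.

Each bag holds 3 vertices, so the decomposition has width 2, which upper-bounds the treewidth. On the other hand G contains the 3-clique {2, 8, 9}. A clique must lie in a single bag of any decomposition, so no decomposition can have width below 2. Therefore the treewidth is 2.

Treewidth 2.
One such decomposition:
Bags: B1 = {7, 8, 10}  B2 = {1, 7, 10}  B3 = {2, 8, 10}  B4 = {2, 8, 9}  B5 = {4, 8, 9}  B6 = {2, 6, 9}  B7 = {2, 3, 8}  B8 = {1, 5, 7}
Tree: B1–B2, B1–B3, B3–B4, B4–B5, B4–B6, B3–B7, B2–B8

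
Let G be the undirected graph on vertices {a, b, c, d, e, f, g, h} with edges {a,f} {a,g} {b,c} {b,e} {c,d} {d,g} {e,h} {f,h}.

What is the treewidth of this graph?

A width-2 tree decomposition is:
Bags: B1 = {b, c, d}  B2 = {b, d, g}  B3 = {a, b, g}  B4 = {a, b, f}  B5 = {b, f, h}  B6 = {b, e, h}
Tree: B1–B2, B2–B3, B3–B4, B4–B5, B5–B6
Every bag has size at most 3, so the width is 3 − 1 = 2 and tw(G) ≤ 2. The edges b–c–d–g–a–f–h–e–b form a cycle, so G is not a tree and its treewidth is at least 2. Therefore the treewidth is 2.

2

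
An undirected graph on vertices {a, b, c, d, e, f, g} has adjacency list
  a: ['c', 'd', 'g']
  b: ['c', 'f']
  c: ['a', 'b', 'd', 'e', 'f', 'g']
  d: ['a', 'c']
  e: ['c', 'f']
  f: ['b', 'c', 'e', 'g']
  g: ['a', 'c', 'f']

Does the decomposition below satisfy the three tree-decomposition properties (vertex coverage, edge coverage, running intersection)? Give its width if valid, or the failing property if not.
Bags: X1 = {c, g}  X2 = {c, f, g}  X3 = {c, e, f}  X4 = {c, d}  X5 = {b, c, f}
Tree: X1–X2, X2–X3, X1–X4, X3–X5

No — vertex a appears in no bag.

A tree decomposition must satisfy three properties: every vertex lies in some bag; for every edge, both endpoints lie together in some bag; and for every vertex, the bags containing it form a connected subtree. Here vertex a appears in no bag, so the decomposition is invalid.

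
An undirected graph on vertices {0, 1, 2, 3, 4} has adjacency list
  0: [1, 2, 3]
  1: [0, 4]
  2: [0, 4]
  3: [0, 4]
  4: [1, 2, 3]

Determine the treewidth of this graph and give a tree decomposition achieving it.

The largest bag has 3 vertices, giving width 2; this decomposition certifies tw(G) ≤ 2. For the lower bound, G contains the cycle 3–4–1–0–3, so G is not a forest; only forests have treewidth ≤ 1, hence tw(G) ≥ 2. Combining the bounds, tw(G) = 2.

Treewidth 2.
One such decomposition:
Bags: B1 = {0, 3, 4}  B2 = {0, 1, 4}  B3 = {0, 2, 4}
Tree: B1–B2, B2–B3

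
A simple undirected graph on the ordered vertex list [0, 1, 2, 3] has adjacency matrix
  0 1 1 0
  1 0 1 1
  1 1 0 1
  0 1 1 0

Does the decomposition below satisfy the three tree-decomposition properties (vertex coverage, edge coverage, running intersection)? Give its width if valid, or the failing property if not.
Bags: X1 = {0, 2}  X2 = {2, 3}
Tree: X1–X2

No — vertex 1 appears in no bag.

A tree decomposition must satisfy three properties: every vertex lies in some bag; for every edge, both endpoints lie together in some bag; and for every vertex, the bags containing it form a connected subtree. Here vertex 1 appears in no bag, so the decomposition is invalid.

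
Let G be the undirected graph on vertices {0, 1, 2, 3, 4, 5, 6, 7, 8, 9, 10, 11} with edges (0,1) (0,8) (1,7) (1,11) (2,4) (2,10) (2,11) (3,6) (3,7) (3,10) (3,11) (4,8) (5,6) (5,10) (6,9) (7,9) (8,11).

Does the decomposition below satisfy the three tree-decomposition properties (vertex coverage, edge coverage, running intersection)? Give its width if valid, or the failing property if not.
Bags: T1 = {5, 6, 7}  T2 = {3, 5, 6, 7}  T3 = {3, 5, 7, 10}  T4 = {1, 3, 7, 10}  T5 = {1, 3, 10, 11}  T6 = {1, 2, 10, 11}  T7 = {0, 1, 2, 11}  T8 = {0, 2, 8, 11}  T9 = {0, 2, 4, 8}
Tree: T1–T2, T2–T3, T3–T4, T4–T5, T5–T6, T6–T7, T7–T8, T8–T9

A tree decomposition must satisfy three properties: every vertex lies in some bag; for every edge, both endpoints lie together in some bag; and for every vertex, the bags containing it form a connected subtree. Here vertex 9 appears in no bag, so the decomposition is invalid.

No — vertex 9 appears in no bag.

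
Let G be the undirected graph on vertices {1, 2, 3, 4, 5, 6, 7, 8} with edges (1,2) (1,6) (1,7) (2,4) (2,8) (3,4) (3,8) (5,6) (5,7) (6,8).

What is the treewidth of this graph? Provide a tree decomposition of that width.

Treewidth 2.
One optimal decomposition is:
Bags: B1 = {5, 6, 7}  B2 = {1, 6, 7}  B3 = {1, 6, 8}  B4 = {1, 2, 8}  B5 = {2, 3, 8}  B6 = {2, 3, 4}
Tree: B1–B2, B2–B3, B3–B4, B4–B5, B5–B6

Every bag has size at most 3, so the width is 3 − 1 = 2 and tw(G) ≤ 2. The edges 5–7–1–6–5 form a cycle, so G is not a tree and its treewidth is at least 2. Combining the bounds, tw(G) = 2.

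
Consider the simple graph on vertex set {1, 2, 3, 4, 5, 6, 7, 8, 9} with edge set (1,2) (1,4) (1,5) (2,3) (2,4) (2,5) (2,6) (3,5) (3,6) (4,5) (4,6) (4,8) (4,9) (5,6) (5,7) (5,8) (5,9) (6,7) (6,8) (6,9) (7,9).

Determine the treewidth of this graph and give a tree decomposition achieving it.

Each bag holds 4 vertices, so the decomposition has width 3, which upper-bounds the treewidth. On the other hand G contains the 4-clique {1, 2, 4, 5}. A clique must lie in a single bag of any decomposition, so no decomposition can have width below 3. Hence tw(G) = 3 exactly.

Treewidth 3.
One such decomposition:
Bags: B1 = {5, 6, 7, 9}  B2 = {4, 5, 6, 9}  B3 = {4, 5, 6, 8}  B4 = {2, 4, 5, 6}  B5 = {2, 3, 5, 6}  B6 = {1, 2, 4, 5}
Tree: B1–B2, B2–B3, B2–B4, B4–B5, B4–B6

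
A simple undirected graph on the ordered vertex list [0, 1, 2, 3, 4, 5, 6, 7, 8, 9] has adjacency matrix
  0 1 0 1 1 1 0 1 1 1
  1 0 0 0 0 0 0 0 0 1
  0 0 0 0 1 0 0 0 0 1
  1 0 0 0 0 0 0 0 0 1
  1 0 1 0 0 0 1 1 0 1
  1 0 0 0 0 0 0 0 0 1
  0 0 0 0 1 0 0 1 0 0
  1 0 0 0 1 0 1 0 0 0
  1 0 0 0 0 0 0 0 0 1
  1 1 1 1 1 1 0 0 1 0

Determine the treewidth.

2

A width-2 tree decomposition is:
Bags: B1 = {0, 1, 9}  B2 = {0, 5, 9}  B3 = {0, 4, 9}  B4 = {0, 4, 7}  B5 = {4, 6, 7}  B6 = {2, 4, 9}  B7 = {0, 8, 9}  B8 = {0, 3, 9}
Tree: B1–B2, B1–B3, B3–B4, B4–B5, B3–B6, B1–B7, B7–B8
The largest bag has 3 vertices, giving width 2; this decomposition certifies tw(G) ≤ 2. On the other hand G contains the 3-clique {0, 1, 9}. A clique must lie in a single bag of any decomposition, so no decomposition can have width below 2. Hence tw(G) = 2 exactly.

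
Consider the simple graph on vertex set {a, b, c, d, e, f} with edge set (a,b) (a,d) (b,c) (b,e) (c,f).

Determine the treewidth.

A width-1 tree decomposition is:
Bags: B1 = {b, c}  B2 = {a, b}  B3 = {a, d}  B4 = {c, f}  B5 = {b, e}
Tree: B1–B2, B2–B3, B1–B4, B1–B5
The largest bag has 2 vertices, giving width 1; this decomposition certifies tw(G) ≤ 1. Since G has at least one edge (e.g. c–b), it is not an edgeless graph, so tw(G) ≥ 1. Therefore the treewidth is 1.

1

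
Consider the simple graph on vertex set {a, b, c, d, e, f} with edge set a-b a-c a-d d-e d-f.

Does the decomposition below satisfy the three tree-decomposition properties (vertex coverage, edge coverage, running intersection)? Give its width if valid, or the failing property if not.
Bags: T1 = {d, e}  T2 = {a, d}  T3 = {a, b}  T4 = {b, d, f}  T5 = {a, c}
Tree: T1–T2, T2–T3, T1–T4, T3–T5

No — bags containing vertex b are not connected in the tree.

A tree decomposition must satisfy three properties: every vertex lies in some bag; for every edge, both endpoints lie together in some bag; and for every vertex, the bags containing it form a connected subtree. Here bags containing vertex b are not connected in the tree, so the decomposition is invalid.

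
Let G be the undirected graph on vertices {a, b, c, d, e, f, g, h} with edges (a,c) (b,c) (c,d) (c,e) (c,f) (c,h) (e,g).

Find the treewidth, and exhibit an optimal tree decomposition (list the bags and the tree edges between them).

Every bag has size at most 2, so the width is 2 − 1 = 1 and tw(G) ≤ 1. Since G has at least one edge (e.g. c–e), it is not an edgeless graph, so tw(G) ≥ 1. Hence tw(G) = 1 exactly.

Treewidth 1.
One optimal decomposition is:
Bags: B1 = {c, e}  B2 = {a, c}  B3 = {b, c}  B4 = {c, d}  B5 = {c, h}  B6 = {c, f}  B7 = {e, g}
Tree: B1–B2, B2–B3, B2–B4, B4–B5, B4–B6, B1–B7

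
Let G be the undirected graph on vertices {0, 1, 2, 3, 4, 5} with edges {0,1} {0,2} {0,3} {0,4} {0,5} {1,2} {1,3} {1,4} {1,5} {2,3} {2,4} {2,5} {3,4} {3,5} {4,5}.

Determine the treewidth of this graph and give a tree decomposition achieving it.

With just one bag of size 6, the width is 6 − 1 = 5, so tw(G) ≤ 5. For the lower bound, the 6 vertices {0, 1, 2, 3, 4, 5} are pairwise adjacent, and any tree decomposition puts a clique entirely inside one bag — forcing width ≥ 5. Combining the bounds, tw(G) = 5.

Treewidth 5.
One optimal decomposition is:
Bags: B1 = {0, 1, 2, 3, 4, 5}
Tree: (single bag)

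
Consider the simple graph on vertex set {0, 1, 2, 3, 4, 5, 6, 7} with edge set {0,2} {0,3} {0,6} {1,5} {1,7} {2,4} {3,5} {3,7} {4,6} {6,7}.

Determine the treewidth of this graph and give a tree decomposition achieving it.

Every bag has size at most 3, so the width is 3 − 1 = 2 and tw(G) ≤ 2. Since 4–2–0–6–4 is a cycle in G, G is not acyclic. Forests are exactly the graphs of treewidth ≤ 1, so tw(G) ≥ 2. Therefore the treewidth is 2.

Treewidth 2.
One such decomposition:
Bags: B1 = {2, 4, 6}  B2 = {0, 2, 6}  B3 = {0, 6, 7}  B4 = {0, 3, 7}  B5 = {1, 3, 7}  B6 = {1, 3, 5}
Tree: B1–B2, B2–B3, B3–B4, B4–B5, B5–B6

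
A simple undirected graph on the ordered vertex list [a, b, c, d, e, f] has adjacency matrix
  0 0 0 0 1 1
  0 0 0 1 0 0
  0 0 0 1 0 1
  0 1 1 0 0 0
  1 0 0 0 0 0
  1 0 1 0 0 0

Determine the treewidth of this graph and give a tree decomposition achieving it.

Each bag holds 2 vertices, so the decomposition has width 1, which upper-bounds the treewidth. Since G has at least one edge (e.g. e–a), it is not an edgeless graph, so tw(G) ≥ 1. Therefore the treewidth is 1.

Treewidth 1.
One such decomposition:
Bags: B1 = {a, e}  B2 = {a, f}  B3 = {c, f}  B4 = {c, d}  B5 = {b, d}
Tree: B1–B2, B2–B3, B3–B4, B4–B5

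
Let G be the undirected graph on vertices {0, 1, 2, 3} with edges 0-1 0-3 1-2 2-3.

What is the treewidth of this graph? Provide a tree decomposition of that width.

Treewidth 2.
Bags: B1 = {0, 1, 2}  B2 = {0, 2, 3}
Tree: B1–B2

The largest bag has 3 vertices, giving width 2; this decomposition certifies tw(G) ≤ 2. Since 0–1–2–3–0 is a cycle in G, G is not acyclic. Forests are exactly the graphs of treewidth ≤ 1, so tw(G) ≥ 2. Hence tw(G) = 2 exactly.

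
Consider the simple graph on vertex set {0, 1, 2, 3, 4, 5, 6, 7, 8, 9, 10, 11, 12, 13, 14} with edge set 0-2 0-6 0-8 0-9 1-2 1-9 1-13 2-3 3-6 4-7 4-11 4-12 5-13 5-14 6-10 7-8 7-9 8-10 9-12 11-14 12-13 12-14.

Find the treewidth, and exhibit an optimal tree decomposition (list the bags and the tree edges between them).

Treewidth 3.
One such decomposition:
Bags: B1 = {5, 11, 13, 14}  B2 = {11, 12, 13, 14}  B3 = {4, 11, 12, 13}  B4 = {1, 4, 12, 13}  B5 = {1, 4, 9, 12}  B6 = {1, 4, 7, 9}  B7 = {1, 2, 7, 9}  B8 = {0, 2, 7, 9}  B9 = {0, 2, 7, 8}  B10 = {0, 2, 3, 8}  B11 = {0, 3, 6, 8}  B12 = {3, 6, 8, 10}
Tree: B1–B2, B2–B3, B3–B4, B4–B5, B5–B6, B6–B7, B7–B8, B8–B9, B9–B10, B10–B11, B11–B12

Every bag has size at most 4, so the width is 4 − 1 = 3 and tw(G) ≤ 3. For the lower bound: the 4 vertex sets {5,11,14}, {13}, {12}, {1,4,7,9} are disjoint, each induces a connected subgraph, and every pair is joined by at least one edge of G. Contracting each set to a single vertex therefore yields K_{4} as a minor, and since treewidth is minor-monotone, tw(G) ≥ tw(K_{4}) = 3. The upper and lower bounds meet at 3, so that is the treewidth.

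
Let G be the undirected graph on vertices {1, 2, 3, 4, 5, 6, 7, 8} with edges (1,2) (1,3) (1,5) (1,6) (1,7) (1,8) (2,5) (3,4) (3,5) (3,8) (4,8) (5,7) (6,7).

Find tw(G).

2

A width-2 tree decomposition is:
Bags: B1 = {1, 3, 5}  B2 = {1, 3, 8}  B3 = {1, 2, 5}  B4 = {1, 5, 7}  B5 = {3, 4, 8}  B6 = {1, 6, 7}
Tree: B1–B2, B1–B3, B1–B4, B2–B5, B4–B6
Each bag holds 3 vertices, so the decomposition has width 2, which upper-bounds the treewidth. On the other hand G contains the 3-clique {1, 3, 8}. A clique must lie in a single bag of any decomposition, so no decomposition can have width below 2. Combining the bounds, tw(G) = 2.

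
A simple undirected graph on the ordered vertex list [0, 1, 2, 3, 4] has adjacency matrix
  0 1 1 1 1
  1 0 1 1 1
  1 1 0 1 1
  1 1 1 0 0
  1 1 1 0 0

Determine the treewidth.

A width-3 tree decomposition is:
Bags: B1 = {0, 1, 2, 4}  B2 = {0, 1, 2, 3}
Tree: B1–B2
The largest bag has 4 vertices, giving width 3; this decomposition certifies tw(G) ≤ 3. For the lower bound, the 4 vertices {0, 1, 2, 3} are pairwise adjacent, and any tree decomposition puts a clique entirely inside one bag — forcing width ≥ 3. Combining the bounds, tw(G) = 3.

3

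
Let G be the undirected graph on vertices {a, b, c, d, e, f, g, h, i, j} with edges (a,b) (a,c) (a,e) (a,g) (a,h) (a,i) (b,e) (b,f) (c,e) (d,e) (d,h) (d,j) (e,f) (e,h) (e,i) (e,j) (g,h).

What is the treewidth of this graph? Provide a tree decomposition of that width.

Treewidth 2.
Bags: B1 = {a, e, h}  B2 = {d, e, h}  B3 = {a, e, i}  B4 = {d, e, j}  B5 = {a, c, e}  B6 = {a, b, e}  B7 = {a, g, h}  B8 = {b, e, f}
Tree: B1–B2, B1–B3, B2–B4, B3–B5, B5–B6, B1–B7, B6–B8

Every bag has size at most 3, so the width is 3 − 1 = 2 and tw(G) ≤ 2. For the lower bound, the 3 vertices {a, g, h} are pairwise adjacent, and any tree decomposition puts a clique entirely inside one bag — forcing width ≥ 2. Therefore the treewidth is 2.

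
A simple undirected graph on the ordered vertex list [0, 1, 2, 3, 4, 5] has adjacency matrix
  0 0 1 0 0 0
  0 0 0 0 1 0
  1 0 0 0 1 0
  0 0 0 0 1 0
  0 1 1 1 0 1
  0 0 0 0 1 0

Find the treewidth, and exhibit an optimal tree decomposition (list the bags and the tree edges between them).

Treewidth 1.
Bags: B1 = {1, 4}  B2 = {4, 5}  B3 = {2, 4}  B4 = {3, 4}  B5 = {0, 2}
Tree: B1–B2, B1–B3, B3–B4, B3–B5

Every bag has size at most 2, so the width is 2 − 1 = 1 and tw(G) ≤ 1. Any graph with an edge has treewidth ≥ 1, and G has the edge 1–4. Hence tw(G) = 1 exactly.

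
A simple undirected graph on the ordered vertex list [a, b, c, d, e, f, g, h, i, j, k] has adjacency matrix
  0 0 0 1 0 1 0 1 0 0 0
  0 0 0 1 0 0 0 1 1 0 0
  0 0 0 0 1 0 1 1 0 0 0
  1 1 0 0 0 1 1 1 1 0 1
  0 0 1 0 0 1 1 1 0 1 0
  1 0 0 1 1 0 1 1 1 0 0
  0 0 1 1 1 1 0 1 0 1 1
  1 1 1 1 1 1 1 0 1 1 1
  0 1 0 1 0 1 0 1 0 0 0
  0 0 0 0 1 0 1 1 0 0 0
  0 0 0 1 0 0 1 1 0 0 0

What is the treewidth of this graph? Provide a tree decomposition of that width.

Treewidth 3.
Bags: B1 = {a, d, f, h}  B2 = {d, f, g, h}  B3 = {e, f, g, h}  B4 = {e, g, h, j}  B5 = {c, e, g, h}  B6 = {d, g, h, k}  B7 = {d, f, h, i}  B8 = {b, d, h, i}
Tree: B1–B2, B2–B3, B3–B4, B3–B5, B2–B6, B2–B7, B7–B8

The largest bag has 4 vertices, giving width 3; this decomposition certifies tw(G) ≤ 3. On the other hand G contains the 4-clique {d, f, g, h}. A clique must lie in a single bag of any decomposition, so no decomposition can have width below 3. The upper and lower bounds meet at 3, so that is the treewidth.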